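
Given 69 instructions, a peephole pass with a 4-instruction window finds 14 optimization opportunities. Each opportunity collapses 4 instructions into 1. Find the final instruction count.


Each match removes 3 instructions.
Total removed = 14 * 3 = 42
Remaining = 69 - 42 = 27

27


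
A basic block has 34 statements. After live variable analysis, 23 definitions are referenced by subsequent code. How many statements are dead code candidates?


Dead code = total statements - live definitions
= 34 - 23 = 11

11


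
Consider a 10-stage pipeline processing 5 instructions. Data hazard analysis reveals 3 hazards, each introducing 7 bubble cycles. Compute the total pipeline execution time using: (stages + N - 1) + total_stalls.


Base cycles = 10 + 5 - 1 = 14
Total stalls = 3 * 7 = 21
Total = 14 + 21 = 35

35


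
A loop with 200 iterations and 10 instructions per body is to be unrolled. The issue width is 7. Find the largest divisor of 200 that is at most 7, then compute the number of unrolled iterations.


Largest divisor of 200 <= 7 is 5
New iterations = 200 / 5 = 40

40


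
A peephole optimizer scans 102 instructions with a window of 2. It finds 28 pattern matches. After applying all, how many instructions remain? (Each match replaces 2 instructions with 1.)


Each match removes 1 instructions.
Total removed = 28 * 1 = 28
Remaining = 102 - 28 = 74

74


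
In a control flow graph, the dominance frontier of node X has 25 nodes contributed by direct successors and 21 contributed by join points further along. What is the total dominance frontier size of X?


DF(X) = direct successor contributions + join point contributions
= 25 + 21 = 46

46


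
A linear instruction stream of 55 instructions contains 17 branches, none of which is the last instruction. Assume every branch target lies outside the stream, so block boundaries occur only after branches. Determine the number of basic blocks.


With no in-sequence branch targets, the leaders are the first instruction plus the instruction after each branch.
Number of basic blocks = branches + 1
= 17 + 1 = 18

18


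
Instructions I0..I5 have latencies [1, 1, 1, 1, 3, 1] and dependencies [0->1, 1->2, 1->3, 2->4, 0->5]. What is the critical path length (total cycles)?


Compute longest path through dependency graph: dist(Ik) = max over predecessors of dist + latency(Ik).
dist(I0) = latency 1 = 1
dist(I1) = dist(I0) + 1 = 1 + 1 = 2
dist(I2) = dist(I1) + 1 = 2 + 1 = 3
dist(I3) = dist(I1) + 1 = 2 + 1 = 3
dist(I4) = dist(I2) + 3 = 3 + 3 = 6
dist(I5) = dist(I0) + 1 = 1 + 1 = 2
Critical path = max dist = 6

6


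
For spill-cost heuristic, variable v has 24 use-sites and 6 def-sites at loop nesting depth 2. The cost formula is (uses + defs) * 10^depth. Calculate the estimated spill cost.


uses + defs = 24 + 6 = 30
10^2 = 100
Spill cost = 30 * 100 = 3000

3000


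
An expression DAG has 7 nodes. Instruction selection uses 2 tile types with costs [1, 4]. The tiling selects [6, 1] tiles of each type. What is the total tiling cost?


Total cost = sum(count_i * cost_i)
= 6*1 + 1*4
= 10

10


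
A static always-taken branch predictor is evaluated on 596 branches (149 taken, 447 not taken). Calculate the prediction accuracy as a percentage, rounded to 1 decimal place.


Predictor: always-taken
Correct predictions = 149
Accuracy = 149 / 596 * 100 = 25.0%

25.0


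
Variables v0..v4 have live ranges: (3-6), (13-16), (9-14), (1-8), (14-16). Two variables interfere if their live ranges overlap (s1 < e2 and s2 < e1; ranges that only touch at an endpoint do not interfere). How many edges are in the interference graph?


Check all pairs for overlapping intervals.
Two intervals (s1,e1) and (s2,e2) overlap if s1 < e2 and s2 < e1.
v0 (3-6) vs v1..v4: overlaps v3 -> 1
v1 (13-16) vs v2..v4: overlaps v2, v4 -> 2
v2 (9-14) vs v3..v4: overlaps none -> 0
v3 (1-8) vs v4: overlaps none -> 0
Total overlapping pairs = 1 + 2 + 0 + 0 = 3

3


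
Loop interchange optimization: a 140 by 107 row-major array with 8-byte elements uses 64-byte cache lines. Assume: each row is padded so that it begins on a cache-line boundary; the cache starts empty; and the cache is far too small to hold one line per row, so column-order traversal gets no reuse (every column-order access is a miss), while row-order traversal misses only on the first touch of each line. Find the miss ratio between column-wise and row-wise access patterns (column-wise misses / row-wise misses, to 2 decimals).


Each row occupies 107 * 8 = 856 bytes and starts on a line boundary, so it spans ceil(856 / 64) = 14 cache lines.
Row-major traversal misses (one per line touched): 140 * ceil(107 * 8 / 64) = 1960
Column-major traversal misses (no reuse, every access misses): 140 * 107 = 14980
Ratio = 14980 / 1960 = 7.64

7.64


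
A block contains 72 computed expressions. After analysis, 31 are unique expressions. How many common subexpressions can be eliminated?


CSE count = total expressions - unique expressions
= 72 - 31 = 41

41


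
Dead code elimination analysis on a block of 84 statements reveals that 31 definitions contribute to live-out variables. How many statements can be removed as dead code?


Dead code = total statements - live definitions
= 84 - 31 = 53

53


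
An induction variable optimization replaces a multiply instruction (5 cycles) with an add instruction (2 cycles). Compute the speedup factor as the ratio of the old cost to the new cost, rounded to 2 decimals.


Ratio = mult_cost / add_cost = 5 / 2 = 2.5

2.5


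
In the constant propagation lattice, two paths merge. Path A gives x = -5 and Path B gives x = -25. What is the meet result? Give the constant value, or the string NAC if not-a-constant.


Meet operation: if both paths give the same constant, result is that constant; if they differ, result is NAC (not-a-constant).
Path A: -5, Path B: -25 -> differ
Result: not-a-constant -> NAC

NAC


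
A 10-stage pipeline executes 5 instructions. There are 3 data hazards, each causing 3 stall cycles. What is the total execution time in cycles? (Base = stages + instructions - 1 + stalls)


Base cycles = 10 + 5 - 1 = 14
Total stalls = 3 * 3 = 9
Total = 14 + 9 = 23

23


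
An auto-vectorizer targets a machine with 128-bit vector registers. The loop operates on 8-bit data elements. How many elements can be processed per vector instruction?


Width = SIMD bits / data type bits
= 128 / 8 = 16

16


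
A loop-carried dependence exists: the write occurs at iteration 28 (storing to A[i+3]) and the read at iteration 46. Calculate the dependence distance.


Distance = read iteration - write iteration
= 46 - 28 = 18

18


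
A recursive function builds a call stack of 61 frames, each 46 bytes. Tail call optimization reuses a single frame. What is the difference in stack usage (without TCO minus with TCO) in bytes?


Without TCO: 61 * 46 = 2806 bytes
With TCO: reuse 1 frame = 46 bytes
Savings = 2806 - 46 = 2760

2760


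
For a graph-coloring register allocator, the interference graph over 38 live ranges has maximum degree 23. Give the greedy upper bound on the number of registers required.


Greedy coloring never needs more than (max_degree + 1) colors: when coloring a vertex, at most max_degree neighbors are already colored.
Upper bound = 23 + 1 = 24

24


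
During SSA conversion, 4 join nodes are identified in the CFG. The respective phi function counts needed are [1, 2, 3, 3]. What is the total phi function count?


Total phi functions = sum of phi functions at each join node
= 1 + 2 + 3 + 3 = 9

9


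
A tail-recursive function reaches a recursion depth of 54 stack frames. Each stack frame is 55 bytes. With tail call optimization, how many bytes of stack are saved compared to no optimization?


Without TCO: 54 * 55 = 2970 bytes
With TCO: reuse 1 frame = 55 bytes
Savings = 2970 - 55 = 2915

2915


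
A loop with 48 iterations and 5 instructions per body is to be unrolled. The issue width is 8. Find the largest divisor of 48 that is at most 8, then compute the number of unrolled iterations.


Largest divisor of 48 <= 8 is 8
New iterations = 48 / 8 = 6

6


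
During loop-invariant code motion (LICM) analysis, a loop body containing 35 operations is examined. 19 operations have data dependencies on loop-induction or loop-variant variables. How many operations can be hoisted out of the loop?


Invariant candidates = total - loop-dependent
= 35 - 19 = 16

16


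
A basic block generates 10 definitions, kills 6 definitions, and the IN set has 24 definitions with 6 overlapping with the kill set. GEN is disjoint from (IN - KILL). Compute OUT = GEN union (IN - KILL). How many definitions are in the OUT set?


IN - KILL: 24 - 6 = 18 surviving definitions
OUT = GEN + surviving = 10 + 18 = 28

28


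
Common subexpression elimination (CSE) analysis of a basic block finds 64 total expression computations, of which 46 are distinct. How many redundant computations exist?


CSE count = total expressions - unique expressions
= 64 - 46 = 18

18


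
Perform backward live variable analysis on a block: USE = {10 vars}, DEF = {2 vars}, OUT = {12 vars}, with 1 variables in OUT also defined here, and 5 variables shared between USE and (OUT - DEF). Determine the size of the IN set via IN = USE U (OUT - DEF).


OUT - DEF: 12 - 1 = 11
|IN| = |USE| + |OUT - DEF| - |USE ∩ (OUT - DEF)| = 10 + 11 - 5 = 16

16


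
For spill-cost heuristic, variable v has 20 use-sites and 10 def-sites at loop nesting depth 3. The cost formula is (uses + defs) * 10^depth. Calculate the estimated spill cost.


uses + defs = 20 + 10 = 30
10^3 = 1000
Spill cost = 30 * 1000 = 30000

30000


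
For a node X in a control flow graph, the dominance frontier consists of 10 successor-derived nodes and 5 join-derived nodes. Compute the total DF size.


DF(X) = direct successor contributions + join point contributions
= 10 + 5 = 15

15


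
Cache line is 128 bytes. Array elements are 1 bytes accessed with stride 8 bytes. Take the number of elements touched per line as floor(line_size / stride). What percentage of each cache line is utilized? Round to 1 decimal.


Elements per cache line = floor(128 / 8) = 16
Bytes used = 16 * 1 = 16
Utilization = 16 / 128 * 100 = 12.5%

12.5


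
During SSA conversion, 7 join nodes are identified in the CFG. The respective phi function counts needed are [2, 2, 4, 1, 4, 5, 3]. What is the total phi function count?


Total phi functions = sum of phi functions at each join node
= 2 + 2 + 4 + 1 + 4 + 5 + 3 = 21

21


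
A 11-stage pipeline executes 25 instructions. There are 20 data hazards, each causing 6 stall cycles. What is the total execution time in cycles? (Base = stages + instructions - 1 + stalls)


Base cycles = 11 + 25 - 1 = 35
Total stalls = 20 * 6 = 120
Total = 35 + 120 = 155

155


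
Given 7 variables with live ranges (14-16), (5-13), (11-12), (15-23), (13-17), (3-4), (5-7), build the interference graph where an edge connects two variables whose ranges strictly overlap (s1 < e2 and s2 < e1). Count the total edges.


Check all pairs for overlapping intervals.
Two intervals (s1,e1) and (s2,e2) overlap if s1 < e2 and s2 < e1.
v0 (14-16) vs v1..v6: overlaps v3, v4 -> 2
v1 (5-13) vs v2..v6: overlaps v2, v6 -> 2
v2 (11-12) vs v3..v6: overlaps none -> 0
v3 (15-23) vs v4..v6: overlaps v4 -> 1
v4 (13-17) vs v5..v6: overlaps none -> 0
v5 (3-4) vs v6: overlaps none -> 0
Total overlapping pairs = 2 + 2 + 0 + 1 + 0 + 0 = 5

5


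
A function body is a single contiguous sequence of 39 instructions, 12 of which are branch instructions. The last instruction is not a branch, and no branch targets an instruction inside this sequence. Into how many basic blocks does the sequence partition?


With no in-sequence branch targets, the leaders are the first instruction plus the instruction after each branch.
Number of basic blocks = branches + 1
= 12 + 1 = 13

13


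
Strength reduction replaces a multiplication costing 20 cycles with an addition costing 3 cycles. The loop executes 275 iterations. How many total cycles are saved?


Per-iteration saving = 20 - 3 = 17
Total saved = 275 * 17 = 4675

4675


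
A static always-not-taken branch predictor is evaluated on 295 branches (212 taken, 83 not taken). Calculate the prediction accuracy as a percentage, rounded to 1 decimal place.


Predictor: always-not-taken
Correct predictions = 83
Accuracy = 83 / 295 * 100 = 28.1%

28.1


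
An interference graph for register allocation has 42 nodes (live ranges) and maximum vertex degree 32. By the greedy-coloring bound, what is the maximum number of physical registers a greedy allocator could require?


Greedy coloring never needs more than (max_degree + 1) colors: when coloring a vertex, at most max_degree neighbors are already colored.
Upper bound = 32 + 1 = 33

33


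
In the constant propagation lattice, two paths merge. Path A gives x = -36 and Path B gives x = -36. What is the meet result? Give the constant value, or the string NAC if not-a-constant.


Meet operation: if both paths give the same constant, result is that constant; if they differ, result is NAC (not-a-constant).
Path A: -36, Path B: -36 -> equal
Result: constant -> -36

-36


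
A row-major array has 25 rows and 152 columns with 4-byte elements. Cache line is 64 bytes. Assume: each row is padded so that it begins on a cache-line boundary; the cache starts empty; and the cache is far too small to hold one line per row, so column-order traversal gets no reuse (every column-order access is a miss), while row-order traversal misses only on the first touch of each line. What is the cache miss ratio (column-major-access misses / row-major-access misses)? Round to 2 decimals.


Each row occupies 152 * 4 = 608 bytes and starts on a line boundary, so it spans ceil(608 / 64) = 10 cache lines.
Row-major traversal misses (one per line touched): 25 * ceil(152 * 4 / 64) = 250
Column-major traversal misses (no reuse, every access misses): 25 * 152 = 3800
Ratio = 3800 / 250 = 15.2

15.2


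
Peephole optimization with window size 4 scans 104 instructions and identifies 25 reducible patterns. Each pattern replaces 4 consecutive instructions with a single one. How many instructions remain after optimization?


Each match removes 3 instructions.
Total removed = 25 * 3 = 75
Remaining = 104 - 75 = 29

29


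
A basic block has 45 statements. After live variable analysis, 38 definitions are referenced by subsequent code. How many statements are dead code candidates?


Dead code = total statements - live definitions
= 45 - 38 = 7

7


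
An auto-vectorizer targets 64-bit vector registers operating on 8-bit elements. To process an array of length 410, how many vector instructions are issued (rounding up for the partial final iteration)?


Width = 64 / 8 = 8 elements per vector op
Iterations = ceil(410 / 8) = 52

52


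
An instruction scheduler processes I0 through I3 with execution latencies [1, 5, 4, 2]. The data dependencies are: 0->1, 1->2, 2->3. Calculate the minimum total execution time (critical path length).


Compute longest path through dependency graph: dist(Ik) = max over predecessors of dist + latency(Ik).
dist(I0) = latency 1 = 1
dist(I1) = dist(I0) + 5 = 1 + 5 = 6
dist(I2) = dist(I1) + 4 = 6 + 4 = 10
dist(I3) = dist(I2) + 2 = 10 + 2 = 12
Critical path = max dist = 12

12


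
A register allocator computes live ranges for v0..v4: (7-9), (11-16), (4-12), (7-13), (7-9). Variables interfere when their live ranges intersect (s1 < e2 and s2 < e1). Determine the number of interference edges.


Check all pairs for overlapping intervals.
Two intervals (s1,e1) and (s2,e2) overlap if s1 < e2 and s2 < e1.
v0 (7-9) vs v1..v4: overlaps v2, v3, v4 -> 3
v1 (11-16) vs v2..v4: overlaps v2, v3 -> 2
v2 (4-12) vs v3..v4: overlaps v3, v4 -> 2
v3 (7-13) vs v4: overlaps v4 -> 1
Total overlapping pairs = 3 + 2 + 2 + 1 = 8

8


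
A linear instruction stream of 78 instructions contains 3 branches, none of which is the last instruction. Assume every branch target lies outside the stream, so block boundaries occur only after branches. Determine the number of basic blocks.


With no in-sequence branch targets, the leaders are the first instruction plus the instruction after each branch.
Number of basic blocks = branches + 1
= 3 + 1 = 4

4


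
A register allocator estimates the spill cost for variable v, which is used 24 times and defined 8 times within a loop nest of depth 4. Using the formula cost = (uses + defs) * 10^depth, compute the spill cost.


uses + defs = 24 + 8 = 32
10^4 = 10000
Spill cost = 32 * 10000 = 320000

320000


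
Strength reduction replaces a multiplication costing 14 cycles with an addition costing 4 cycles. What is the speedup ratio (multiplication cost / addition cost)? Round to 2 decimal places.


Ratio = mult_cost / add_cost = 14 / 4 = 3.5

3.5


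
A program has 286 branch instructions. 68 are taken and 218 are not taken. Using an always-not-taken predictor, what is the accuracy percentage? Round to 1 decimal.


Predictor: always-not-taken
Correct predictions = 218
Accuracy = 218 / 286 * 100 = 76.2%

76.2


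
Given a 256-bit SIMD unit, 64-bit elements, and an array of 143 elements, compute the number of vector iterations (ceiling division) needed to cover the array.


Width = 256 / 64 = 4 elements per vector op
Iterations = ceil(143 / 4) = 36

36


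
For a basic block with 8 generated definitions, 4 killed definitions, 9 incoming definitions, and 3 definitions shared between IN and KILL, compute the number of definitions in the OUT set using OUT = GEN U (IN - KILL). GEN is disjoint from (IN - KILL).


IN - KILL: 9 - 3 = 6 surviving definitions
OUT = GEN + surviving = 8 + 6 = 14

14


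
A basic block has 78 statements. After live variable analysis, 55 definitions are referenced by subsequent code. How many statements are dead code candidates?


Dead code = total statements - live definitions
= 78 - 55 = 23

23


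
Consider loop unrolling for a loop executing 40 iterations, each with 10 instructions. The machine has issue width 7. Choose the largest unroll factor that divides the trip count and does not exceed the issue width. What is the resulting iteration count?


Largest divisor of 40 <= 7 is 5
New iterations = 40 / 5 = 8

8


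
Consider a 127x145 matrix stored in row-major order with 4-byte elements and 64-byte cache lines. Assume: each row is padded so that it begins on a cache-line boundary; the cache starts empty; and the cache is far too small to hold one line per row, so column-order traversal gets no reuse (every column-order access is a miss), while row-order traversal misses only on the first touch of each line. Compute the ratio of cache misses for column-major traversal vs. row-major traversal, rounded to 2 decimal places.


Each row occupies 145 * 4 = 580 bytes and starts on a line boundary, so it spans ceil(580 / 64) = 10 cache lines.
Row-major traversal misses (one per line touched): 127 * ceil(145 * 4 / 64) = 1270
Column-major traversal misses (no reuse, every access misses): 127 * 145 = 18415
Ratio = 18415 / 1270 = 14.5

14.5


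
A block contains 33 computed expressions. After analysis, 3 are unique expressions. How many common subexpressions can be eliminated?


CSE count = total expressions - unique expressions
= 33 - 3 = 30

30


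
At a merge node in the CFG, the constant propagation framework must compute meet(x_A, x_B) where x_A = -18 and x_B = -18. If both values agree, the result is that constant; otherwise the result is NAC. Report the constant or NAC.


Meet operation: if both paths give the same constant, result is that constant; if they differ, result is NAC (not-a-constant).
Path A: -18, Path B: -18 -> equal
Result: constant -> -18

-18


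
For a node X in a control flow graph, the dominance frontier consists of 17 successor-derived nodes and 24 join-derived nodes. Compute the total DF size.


DF(X) = direct successor contributions + join point contributions
= 17 + 24 = 41

41


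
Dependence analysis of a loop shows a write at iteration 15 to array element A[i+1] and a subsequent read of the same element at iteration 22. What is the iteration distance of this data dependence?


Distance = read iteration - write iteration
= 22 - 15 = 7

7


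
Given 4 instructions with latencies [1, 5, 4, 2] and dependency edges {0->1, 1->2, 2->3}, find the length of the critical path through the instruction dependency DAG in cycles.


Compute longest path through dependency graph: dist(Ik) = max over predecessors of dist + latency(Ik).
dist(I0) = latency 1 = 1
dist(I1) = dist(I0) + 5 = 1 + 5 = 6
dist(I2) = dist(I1) + 4 = 6 + 4 = 10
dist(I3) = dist(I2) + 2 = 10 + 2 = 12
Critical path = max dist = 12

12


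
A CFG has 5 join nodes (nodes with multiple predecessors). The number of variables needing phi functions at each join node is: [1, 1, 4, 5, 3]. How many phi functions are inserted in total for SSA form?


Total phi functions = sum of phi functions at each join node
= 1 + 1 + 4 + 5 + 3 = 14

14


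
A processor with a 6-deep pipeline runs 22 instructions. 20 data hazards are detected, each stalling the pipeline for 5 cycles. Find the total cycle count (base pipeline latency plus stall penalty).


Base cycles = 6 + 22 - 1 = 27
Total stalls = 20 * 5 = 100
Total = 27 + 100 = 127

127


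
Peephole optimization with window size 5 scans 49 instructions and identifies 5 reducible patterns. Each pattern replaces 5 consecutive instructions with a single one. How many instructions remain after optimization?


Each match removes 4 instructions.
Total removed = 5 * 4 = 20
Remaining = 49 - 20 = 29

29


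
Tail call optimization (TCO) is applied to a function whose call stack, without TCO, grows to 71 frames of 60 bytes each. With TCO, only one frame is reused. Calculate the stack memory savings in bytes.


Without TCO: 71 * 60 = 4260 bytes
With TCO: reuse 1 frame = 60 bytes
Savings = 4260 - 60 = 4200

4200


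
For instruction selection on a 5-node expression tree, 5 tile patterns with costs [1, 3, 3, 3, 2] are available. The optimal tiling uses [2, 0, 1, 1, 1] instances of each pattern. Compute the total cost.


Total cost = sum(count_i * cost_i)
= 2*1 + 0*3 + 1*3 + 1*3 + 1*2
= 10

10


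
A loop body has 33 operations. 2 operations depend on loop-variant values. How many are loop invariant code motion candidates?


Invariant candidates = total - loop-dependent
= 33 - 2 = 31

31


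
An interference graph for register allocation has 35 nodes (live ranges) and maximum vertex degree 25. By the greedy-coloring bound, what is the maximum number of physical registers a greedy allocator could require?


Greedy coloring never needs more than (max_degree + 1) colors: when coloring a vertex, at most max_degree neighbors are already colored.
Upper bound = 25 + 1 = 26

26


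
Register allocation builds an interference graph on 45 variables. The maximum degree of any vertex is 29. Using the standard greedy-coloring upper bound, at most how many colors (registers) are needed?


Greedy coloring never needs more than (max_degree + 1) colors: when coloring a vertex, at most max_degree neighbors are already colored.
Upper bound = 29 + 1 = 30

30


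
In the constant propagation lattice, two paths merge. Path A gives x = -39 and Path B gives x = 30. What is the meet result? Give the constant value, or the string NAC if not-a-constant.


Meet operation: if both paths give the same constant, result is that constant; if they differ, result is NAC (not-a-constant).
Path A: -39, Path B: 30 -> differ
Result: not-a-constant -> NAC

NAC


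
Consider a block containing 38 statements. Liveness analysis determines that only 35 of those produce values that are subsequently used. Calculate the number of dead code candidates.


Dead code = total statements - live definitions
= 38 - 35 = 3

3


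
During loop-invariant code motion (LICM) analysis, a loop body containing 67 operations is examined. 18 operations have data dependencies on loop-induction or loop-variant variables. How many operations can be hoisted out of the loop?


Invariant candidates = total - loop-dependent
= 67 - 18 = 49

49


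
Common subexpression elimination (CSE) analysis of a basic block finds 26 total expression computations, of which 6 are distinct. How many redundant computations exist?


CSE count = total expressions - unique expressions
= 26 - 6 = 20

20


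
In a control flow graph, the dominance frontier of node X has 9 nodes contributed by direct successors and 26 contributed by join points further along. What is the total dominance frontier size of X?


DF(X) = direct successor contributions + join point contributions
= 9 + 26 = 35

35


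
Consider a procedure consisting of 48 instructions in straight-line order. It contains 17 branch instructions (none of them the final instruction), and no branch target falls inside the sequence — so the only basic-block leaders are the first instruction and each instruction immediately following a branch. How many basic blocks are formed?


With no in-sequence branch targets, the leaders are the first instruction plus the instruction after each branch.
Number of basic blocks = branches + 1
= 17 + 1 = 18

18


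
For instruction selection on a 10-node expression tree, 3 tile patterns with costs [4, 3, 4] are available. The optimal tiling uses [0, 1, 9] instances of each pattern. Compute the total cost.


Total cost = sum(count_i * cost_i)
= 0*4 + 1*3 + 9*4
= 39

39


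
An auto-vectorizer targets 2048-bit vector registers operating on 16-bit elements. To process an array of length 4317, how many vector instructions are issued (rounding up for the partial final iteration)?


Width = 2048 / 16 = 128 elements per vector op
Iterations = ceil(4317 / 128) = 34

34


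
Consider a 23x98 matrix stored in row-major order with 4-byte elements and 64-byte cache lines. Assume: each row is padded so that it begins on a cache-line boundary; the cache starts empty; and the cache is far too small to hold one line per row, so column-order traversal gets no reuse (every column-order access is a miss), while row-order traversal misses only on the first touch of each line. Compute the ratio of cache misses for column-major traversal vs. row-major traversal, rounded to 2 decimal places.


Each row occupies 98 * 4 = 392 bytes and starts on a line boundary, so it spans ceil(392 / 64) = 7 cache lines.
Row-major traversal misses (one per line touched): 23 * ceil(98 * 4 / 64) = 161
Column-major traversal misses (no reuse, every access misses): 23 * 98 = 2254
Ratio = 2254 / 161 = 14.0

14.0


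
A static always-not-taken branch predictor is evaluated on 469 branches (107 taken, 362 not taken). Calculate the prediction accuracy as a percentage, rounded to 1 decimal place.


Predictor: always-not-taken
Correct predictions = 362
Accuracy = 362 / 469 * 100 = 77.2%

77.2


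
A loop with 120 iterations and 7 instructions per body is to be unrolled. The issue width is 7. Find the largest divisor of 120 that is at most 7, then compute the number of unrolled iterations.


Largest divisor of 120 <= 7 is 6
New iterations = 120 / 6 = 20

20


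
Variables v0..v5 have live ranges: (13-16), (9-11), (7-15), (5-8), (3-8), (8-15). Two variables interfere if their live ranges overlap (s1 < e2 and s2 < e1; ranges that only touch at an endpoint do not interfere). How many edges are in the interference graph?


Check all pairs for overlapping intervals.
Two intervals (s1,e1) and (s2,e2) overlap if s1 < e2 and s2 < e1.
v0 (13-16) vs v1..v5: overlaps v2, v5 -> 2
v1 (9-11) vs v2..v5: overlaps v2, v5 -> 2
v2 (7-15) vs v3..v5: overlaps v3, v4, v5 -> 3
v3 (5-8) vs v4..v5: overlaps v4 -> 1
v4 (3-8) vs v5: overlaps none -> 0
Total overlapping pairs = 2 + 2 + 3 + 1 + 0 = 8

8


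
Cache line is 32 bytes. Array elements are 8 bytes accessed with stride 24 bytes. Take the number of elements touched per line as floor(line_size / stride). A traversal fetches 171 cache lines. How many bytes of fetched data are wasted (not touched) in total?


Elements per line = floor(32 / 24) = 1
Bytes used per line = 1 * 8 = 8
Wasted per line = 32 - 8 = 24
Total wasted = 24 * 171 = 4104

4104


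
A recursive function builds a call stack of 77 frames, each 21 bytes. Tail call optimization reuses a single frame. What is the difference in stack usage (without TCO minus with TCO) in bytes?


Without TCO: 77 * 21 = 1617 bytes
With TCO: reuse 1 frame = 21 bytes
Savings = 1617 - 21 = 1596

1596


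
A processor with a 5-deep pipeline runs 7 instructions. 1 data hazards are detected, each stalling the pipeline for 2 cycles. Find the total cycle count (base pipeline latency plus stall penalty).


Base cycles = 5 + 7 - 1 = 11
Total stalls = 1 * 2 = 2
Total = 11 + 2 = 13

13


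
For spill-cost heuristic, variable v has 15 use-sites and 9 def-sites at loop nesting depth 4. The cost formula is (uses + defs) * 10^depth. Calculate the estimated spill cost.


uses + defs = 15 + 9 = 24
10^4 = 10000
Spill cost = 24 * 10000 = 240000

240000


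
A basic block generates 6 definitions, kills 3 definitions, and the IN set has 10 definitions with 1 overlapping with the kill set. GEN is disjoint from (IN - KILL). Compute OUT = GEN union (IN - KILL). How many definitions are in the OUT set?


IN - KILL: 10 - 1 = 9 surviving definitions
OUT = GEN + surviving = 6 + 9 = 15

15


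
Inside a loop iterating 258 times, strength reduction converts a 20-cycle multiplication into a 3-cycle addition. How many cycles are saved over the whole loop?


Per-iteration saving = 20 - 3 = 17
Total saved = 258 * 17 = 4386

4386


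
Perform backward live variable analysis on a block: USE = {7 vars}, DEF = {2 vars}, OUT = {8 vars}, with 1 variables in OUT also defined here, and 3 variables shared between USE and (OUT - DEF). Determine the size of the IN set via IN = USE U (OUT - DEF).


OUT - DEF: 8 - 1 = 7
|IN| = |USE| + |OUT - DEF| - |USE ∩ (OUT - DEF)| = 7 + 7 - 3 = 11

11


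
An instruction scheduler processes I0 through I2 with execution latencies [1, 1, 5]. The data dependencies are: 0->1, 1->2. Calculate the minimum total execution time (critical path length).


Compute longest path through dependency graph: dist(Ik) = max over predecessors of dist + latency(Ik).
dist(I0) = latency 1 = 1
dist(I1) = dist(I0) + 1 = 1 + 1 = 2
dist(I2) = dist(I1) + 5 = 2 + 5 = 7
Critical path = max dist = 7

7


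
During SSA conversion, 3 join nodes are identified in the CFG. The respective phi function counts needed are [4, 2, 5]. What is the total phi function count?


Total phi functions = sum of phi functions at each join node
= 4 + 2 + 5 = 11

11


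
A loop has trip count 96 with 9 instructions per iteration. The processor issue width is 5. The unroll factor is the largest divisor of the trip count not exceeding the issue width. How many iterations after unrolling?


Largest divisor of 96 <= 5 is 4
New iterations = 96 / 4 = 24

24


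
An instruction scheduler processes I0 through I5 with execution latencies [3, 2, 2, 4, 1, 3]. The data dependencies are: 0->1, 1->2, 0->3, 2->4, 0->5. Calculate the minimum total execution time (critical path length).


Compute longest path through dependency graph: dist(Ik) = max over predecessors of dist + latency(Ik).
dist(I0) = latency 3 = 3
dist(I1) = dist(I0) + 2 = 3 + 2 = 5
dist(I2) = dist(I1) + 2 = 5 + 2 = 7
dist(I3) = dist(I0) + 4 = 3 + 4 = 7
dist(I4) = dist(I2) + 1 = 7 + 1 = 8
dist(I5) = dist(I0) + 3 = 3 + 3 = 6
Critical path = max dist = 8

8


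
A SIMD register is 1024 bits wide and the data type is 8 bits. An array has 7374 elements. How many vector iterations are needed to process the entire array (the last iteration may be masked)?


Width = 1024 / 8 = 128 elements per vector op
Iterations = ceil(7374 / 128) = 58

58


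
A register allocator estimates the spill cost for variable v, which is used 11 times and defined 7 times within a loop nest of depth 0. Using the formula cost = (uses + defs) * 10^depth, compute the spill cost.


uses + defs = 11 + 7 = 18
10^0 = 1
Spill cost = 18 * 1 = 18

18


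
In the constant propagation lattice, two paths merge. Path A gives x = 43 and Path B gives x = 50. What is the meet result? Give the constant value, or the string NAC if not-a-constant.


Meet operation: if both paths give the same constant, result is that constant; if they differ, result is NAC (not-a-constant).
Path A: 43, Path B: 50 -> differ
Result: not-a-constant -> NAC

NAC


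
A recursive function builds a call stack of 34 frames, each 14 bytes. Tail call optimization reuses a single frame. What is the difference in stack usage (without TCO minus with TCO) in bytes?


Without TCO: 34 * 14 = 476 bytes
With TCO: reuse 1 frame = 14 bytes
Savings = 476 - 14 = 462

462


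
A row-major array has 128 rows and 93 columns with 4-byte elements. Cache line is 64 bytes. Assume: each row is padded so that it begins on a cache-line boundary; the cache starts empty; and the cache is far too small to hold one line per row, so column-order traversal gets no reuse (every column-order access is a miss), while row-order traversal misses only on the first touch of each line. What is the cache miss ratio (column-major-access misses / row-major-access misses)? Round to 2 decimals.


Each row occupies 93 * 4 = 372 bytes and starts on a line boundary, so it spans ceil(372 / 64) = 6 cache lines.
Row-major traversal misses (one per line touched): 128 * ceil(93 * 4 / 64) = 768
Column-major traversal misses (no reuse, every access misses): 128 * 93 = 11904
Ratio = 11904 / 768 = 15.5

15.5


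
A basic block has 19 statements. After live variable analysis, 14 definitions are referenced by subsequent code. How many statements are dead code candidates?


Dead code = total statements - live definitions
= 19 - 14 = 5

5


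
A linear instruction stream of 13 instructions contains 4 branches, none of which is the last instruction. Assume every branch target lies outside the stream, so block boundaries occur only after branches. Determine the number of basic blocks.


With no in-sequence branch targets, the leaders are the first instruction plus the instruction after each branch.
Number of basic blocks = branches + 1
= 4 + 1 = 5

5


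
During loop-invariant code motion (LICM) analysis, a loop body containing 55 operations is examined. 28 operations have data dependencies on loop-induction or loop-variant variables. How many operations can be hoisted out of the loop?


Invariant candidates = total - loop-dependent
= 55 - 28 = 27

27


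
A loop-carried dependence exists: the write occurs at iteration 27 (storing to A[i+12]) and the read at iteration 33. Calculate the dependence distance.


Distance = read iteration - write iteration
= 33 - 27 = 6

6


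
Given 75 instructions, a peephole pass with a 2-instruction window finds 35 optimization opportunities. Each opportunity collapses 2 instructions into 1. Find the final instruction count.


Each match removes 1 instructions.
Total removed = 35 * 1 = 35
Remaining = 75 - 35 = 40

40


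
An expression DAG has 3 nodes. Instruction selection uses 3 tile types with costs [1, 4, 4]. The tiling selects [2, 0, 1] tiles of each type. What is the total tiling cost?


Total cost = sum(count_i * cost_i)
= 2*1 + 0*4 + 1*4
= 6

6


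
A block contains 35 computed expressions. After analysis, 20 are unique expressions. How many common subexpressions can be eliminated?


CSE count = total expressions - unique expressions
= 35 - 20 = 15

15


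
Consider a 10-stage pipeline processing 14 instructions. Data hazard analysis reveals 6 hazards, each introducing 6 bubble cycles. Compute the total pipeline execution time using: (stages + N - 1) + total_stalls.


Base cycles = 10 + 14 - 1 = 23
Total stalls = 6 * 6 = 36
Total = 23 + 36 = 59

59


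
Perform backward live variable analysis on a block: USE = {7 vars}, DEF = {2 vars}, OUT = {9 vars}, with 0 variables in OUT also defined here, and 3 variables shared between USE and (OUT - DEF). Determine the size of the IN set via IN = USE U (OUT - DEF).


OUT - DEF: 9 - 0 = 9
|IN| = |USE| + |OUT - DEF| - |USE ∩ (OUT - DEF)| = 7 + 9 - 3 = 13

13


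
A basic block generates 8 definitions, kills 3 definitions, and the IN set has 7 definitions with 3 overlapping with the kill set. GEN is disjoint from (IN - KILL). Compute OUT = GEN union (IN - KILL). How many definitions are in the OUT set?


IN - KILL: 7 - 3 = 4 surviving definitions
OUT = GEN + surviving = 8 + 4 = 12

12


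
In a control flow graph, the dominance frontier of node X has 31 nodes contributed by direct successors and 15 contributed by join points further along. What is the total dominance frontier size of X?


DF(X) = direct successor contributions + join point contributions
= 31 + 15 = 46

46


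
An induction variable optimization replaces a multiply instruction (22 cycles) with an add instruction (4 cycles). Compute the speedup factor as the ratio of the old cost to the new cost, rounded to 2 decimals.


Ratio = mult_cost / add_cost = 22 / 4 = 5.5

5.5


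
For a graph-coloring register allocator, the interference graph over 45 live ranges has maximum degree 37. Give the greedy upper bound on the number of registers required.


Greedy coloring never needs more than (max_degree + 1) colors: when coloring a vertex, at most max_degree neighbors are already colored.
Upper bound = 37 + 1 = 38

38


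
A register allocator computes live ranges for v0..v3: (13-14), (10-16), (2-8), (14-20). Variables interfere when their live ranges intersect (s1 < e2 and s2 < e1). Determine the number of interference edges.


Check all pairs for overlapping intervals.
Two intervals (s1,e1) and (s2,e2) overlap if s1 < e2 and s2 < e1.
v0 (13-14) vs v1..v3: overlaps v1 -> 1
v1 (10-16) vs v2..v3: overlaps v3 -> 1
v2 (2-8) vs v3: overlaps none -> 0
Total overlapping pairs = 1 + 1 + 0 = 2

2


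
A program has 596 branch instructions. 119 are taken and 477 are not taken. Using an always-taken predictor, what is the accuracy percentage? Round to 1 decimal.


Predictor: always-taken
Correct predictions = 119
Accuracy = 119 / 596 * 100 = 20.0%

20.0


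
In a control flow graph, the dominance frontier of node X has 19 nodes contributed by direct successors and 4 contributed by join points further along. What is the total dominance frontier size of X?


DF(X) = direct successor contributions + join point contributions
= 19 + 4 = 23

23


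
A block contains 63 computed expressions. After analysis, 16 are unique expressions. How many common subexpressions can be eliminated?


CSE count = total expressions - unique expressions
= 63 - 16 = 47

47


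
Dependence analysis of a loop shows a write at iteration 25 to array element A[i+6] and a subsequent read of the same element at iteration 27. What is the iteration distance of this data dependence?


Distance = read iteration - write iteration
= 27 - 25 = 2

2


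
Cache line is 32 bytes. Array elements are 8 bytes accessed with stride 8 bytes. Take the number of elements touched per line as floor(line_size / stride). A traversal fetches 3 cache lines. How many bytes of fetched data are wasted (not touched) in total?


Elements per line = floor(32 / 8) = 4
Bytes used per line = 4 * 8 = 32
Wasted per line = 32 - 32 = 0
Total wasted = 0 * 3 = 0

0


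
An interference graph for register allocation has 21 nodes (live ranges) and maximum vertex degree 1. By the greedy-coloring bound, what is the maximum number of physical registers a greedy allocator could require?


Greedy coloring never needs more than (max_degree + 1) colors: when coloring a vertex, at most max_degree neighbors are already colored.
Upper bound = 1 + 1 = 2

2
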